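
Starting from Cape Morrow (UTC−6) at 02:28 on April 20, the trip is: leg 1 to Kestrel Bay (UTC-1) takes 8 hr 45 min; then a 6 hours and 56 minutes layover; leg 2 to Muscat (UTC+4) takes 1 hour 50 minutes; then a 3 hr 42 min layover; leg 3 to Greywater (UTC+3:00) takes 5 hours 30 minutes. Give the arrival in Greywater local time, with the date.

Convert departure to UTC: 02:28 + 6:00 = 08:28 UTC on Apr 20.
Add 8 hours and 45 minutes leg 1 → 17:13 UTC.
Add 6 hours and 56 minutes layover in Kestrel Bay → 00:09 UTC (Apr 21).
Add 1 hour and 50 minutes leg 2 → 01:59 UTC.
Add 3 hours 42 minutes layover in Muscat → 05:41 UTC.
Add 5 hours 30 minutes leg 3 → 11:11 UTC.
Greywater is UTC+3:00, so local arrival = 11:11 + 3:00 = 14:11 on Apr 21.

14:11 on Apr 21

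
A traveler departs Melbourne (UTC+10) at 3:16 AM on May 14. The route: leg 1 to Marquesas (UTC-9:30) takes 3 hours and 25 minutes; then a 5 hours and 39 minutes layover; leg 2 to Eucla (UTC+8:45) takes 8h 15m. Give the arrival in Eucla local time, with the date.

7:20 PM on May 14

Convert departure to UTC: 3:16 AM − 10:00 = 5:16 PM UTC on May 13.
Add 3 hours 25 minutes leg 1 → 8:41 PM UTC.
Add 5 hours 39 minutes layover in Marquesas → 2:20 AM UTC (May 14).
Add 8 hours and 15 minutes leg 2 → 10:35 AM UTC.
Eucla is UTC+8:45, so local arrival = 10:35 AM + 8:45 = 7:20 PM on May 14.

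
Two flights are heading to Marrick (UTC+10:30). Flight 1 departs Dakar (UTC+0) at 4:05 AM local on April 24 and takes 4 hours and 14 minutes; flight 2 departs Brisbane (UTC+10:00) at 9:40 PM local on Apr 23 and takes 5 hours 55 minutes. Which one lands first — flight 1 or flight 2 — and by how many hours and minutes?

the second, by 14 hours 44 minutes

Flight 1 departs at 4:05 AM UTC (Apr 24).
+4 hours 14 minutes → arrive 8:19 AM UTC on Apr 24.
Flight 2 in UTC: 9:40 PM − 10:00 = 11:40 AM on Apr 23.
+5 hours 55 minutes → arrive 5:35 PM UTC on Apr 23.
Flight 2 lands earlier by 14 hours 44 minutes.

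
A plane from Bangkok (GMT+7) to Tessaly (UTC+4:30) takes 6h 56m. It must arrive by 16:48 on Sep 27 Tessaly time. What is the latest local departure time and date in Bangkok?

12:22 on September 27

Target arrival in UTC: 16:48 − 4:30 = 12:18 on Sep 27.
Subtract 6 hours 56 minutes → departure 05:22 UTC on Sep 27.
Bangkok is UTC+7:00: 05:22 + 7:00 = 12:22 on Sep 27.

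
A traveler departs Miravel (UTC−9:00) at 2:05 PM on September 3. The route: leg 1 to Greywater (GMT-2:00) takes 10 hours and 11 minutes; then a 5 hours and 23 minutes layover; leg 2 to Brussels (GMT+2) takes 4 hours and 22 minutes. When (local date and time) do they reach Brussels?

9:01 PM on September 4

Convert departure to UTC: 2:05 PM + 9:00 = 11:05 PM UTC on Sep 3.
Add 10 hours 11 minutes leg 1 → 9:16 AM UTC (Sep 4).
Add 5 hours 23 minutes layover in Greywater → 2:39 PM UTC.
Add 4 hours 22 minutes leg 2 → 7:01 PM UTC.
Brussels is UTC+2:00, so local arrival = 7:01 PM + 2:00 = 9:01 PM on Sep 4.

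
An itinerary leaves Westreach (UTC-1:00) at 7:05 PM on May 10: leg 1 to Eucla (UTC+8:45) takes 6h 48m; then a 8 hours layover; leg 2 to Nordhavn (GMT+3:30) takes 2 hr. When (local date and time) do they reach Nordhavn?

4:23 PM on May 11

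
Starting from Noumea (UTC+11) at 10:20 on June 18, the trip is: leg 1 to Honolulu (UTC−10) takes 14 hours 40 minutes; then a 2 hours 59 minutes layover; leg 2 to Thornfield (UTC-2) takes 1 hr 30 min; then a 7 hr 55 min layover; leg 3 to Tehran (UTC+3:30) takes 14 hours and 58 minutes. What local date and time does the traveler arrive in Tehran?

Convert departure to UTC: 10:20 − 11:00 = 23:20 UTC on Jun 17.
Add 14 hours 40 minutes leg 1 → 14:00 UTC (Jun 18).
Add 2 hours 59 minutes layover in Honolulu → 16:59 UTC.
Add 1 hour and 30 minutes leg 2 → 18:29 UTC.
Add 7 hours 55 minutes layover in Thornfield → 02:24 UTC (Jun 19).
Add 14 hours 58 minutes leg 3 → 17:22 UTC.
Tehran is UTC+3:30, so local arrival = 17:22 + 3:30 = 20:52 on Jun 19.

20:52 on June 19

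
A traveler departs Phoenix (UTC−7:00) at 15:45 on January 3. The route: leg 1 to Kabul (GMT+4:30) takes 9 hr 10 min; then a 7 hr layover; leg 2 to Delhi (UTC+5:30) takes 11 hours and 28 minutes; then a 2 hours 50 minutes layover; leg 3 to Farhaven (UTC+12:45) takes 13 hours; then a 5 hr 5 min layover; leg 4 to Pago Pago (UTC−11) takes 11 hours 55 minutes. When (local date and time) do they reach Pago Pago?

Convert departure to UTC: 15:45 + 7:00 = 22:45 UTC on Jan 3.
Add 9 hours and 10 minutes leg 1 → 07:55 UTC (Jan 4).
Add 7 hours layover in Kabul → 14:55 UTC.
Add 11 hours 28 minutes leg 2 → 02:23 UTC (Jan 5).
Add 2 hours 50 minutes layover in Delhi → 05:13 UTC.
Add 13 hours leg 3 → 18:13 UTC.
Add 5 hours 5 minutes layover in Farhaven → 23:18 UTC.
Add 11 hours and 55 minutes leg 4 → 11:13 UTC (Jan 6).
Pago Pago is UTC−11:00, so local arrival = 11:13 − 11:00 = 00:13 on Jan 6.

00:13 on Jan 6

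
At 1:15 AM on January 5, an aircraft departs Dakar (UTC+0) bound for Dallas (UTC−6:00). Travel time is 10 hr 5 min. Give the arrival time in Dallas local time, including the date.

5:20 AM on January 5

Dakar is at UTC+0, so departure is already 1:15 AM UTC on Jan 5.
Add 10 hours and 5 minutes travel time → 11:20 AM UTC.
Dallas is UTC−6:00, so local arrival = 11:20 AM − 6:00 = 5:20 AM on Jan 5.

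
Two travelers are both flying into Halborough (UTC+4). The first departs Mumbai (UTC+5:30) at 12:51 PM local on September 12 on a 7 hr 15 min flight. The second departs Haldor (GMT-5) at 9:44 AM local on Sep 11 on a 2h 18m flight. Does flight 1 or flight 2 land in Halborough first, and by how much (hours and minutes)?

the second, by 21 hours 34 minutes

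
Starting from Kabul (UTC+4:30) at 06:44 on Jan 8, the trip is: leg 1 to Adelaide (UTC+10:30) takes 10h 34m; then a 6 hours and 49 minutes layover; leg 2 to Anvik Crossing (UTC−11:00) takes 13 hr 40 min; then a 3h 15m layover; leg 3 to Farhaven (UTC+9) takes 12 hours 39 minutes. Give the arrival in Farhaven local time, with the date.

10:11 on Jan 10

Convert departure to UTC: 06:44 − 4:30 = 02:14 UTC on Jan 8.
Add 10 hours and 34 minutes leg 1 → 12:48 UTC.
Add 6 hours and 49 minutes layover in Adelaide → 19:37 UTC.
Add 13 hours and 40 minutes leg 2 → 09:17 UTC (Jan 9).
Add 3 hours 15 minutes layover in Anvik Crossing → 12:32 UTC.
Add 12 hours 39 minutes leg 3 → 01:11 UTC (Jan 10).
Farhaven is UTC+9:00, so local arrival = 01:11 + 9:00 = 10:11 on Jan 10.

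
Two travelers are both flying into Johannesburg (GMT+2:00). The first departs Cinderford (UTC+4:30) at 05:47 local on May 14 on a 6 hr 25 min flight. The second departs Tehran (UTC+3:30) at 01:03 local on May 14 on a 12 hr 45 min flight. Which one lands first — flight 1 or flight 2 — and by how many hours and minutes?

the first, by 2 hours 36 minutes

Flight 1 in UTC: 05:47 − 4:30 = 01:17 on May 14.
+6 hours and 25 minutes → arrive 07:42 UTC on May 14.
Flight 2 in UTC: 01:03 − 3:30 = 21:33 on May 13.
+12 hours and 45 minutes → arrive 10:18 UTC on May 14.
Flight 1 lands earlier by 2 hours 36 minutes.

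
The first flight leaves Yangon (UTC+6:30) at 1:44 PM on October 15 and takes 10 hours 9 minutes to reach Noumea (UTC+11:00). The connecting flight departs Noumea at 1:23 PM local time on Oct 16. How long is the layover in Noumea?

9 hours

Convert departure to UTC: 1:44 PM − 6:30 = 7:14 AM UTC on Oct 15.
Add 10 hours and 9 minutes flight time → 5:23 PM UTC.
Noumea is UTC+11:00, so local arrival = 5:23 PM + 11:00 = 4:23 AM on Oct 16.
Layover = 1:23 PM − 4:23 AM = 9 hours.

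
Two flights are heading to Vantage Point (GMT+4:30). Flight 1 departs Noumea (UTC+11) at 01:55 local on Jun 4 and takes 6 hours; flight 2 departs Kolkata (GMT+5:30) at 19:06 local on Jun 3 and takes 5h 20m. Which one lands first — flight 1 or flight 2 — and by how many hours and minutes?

Flight 1 in UTC: 01:55 − 11:00 = 14:55 on Jun 3.
+6 hours → arrive 20:55 UTC on Jun 3.
Flight 2 in UTC: 19:06 − 5:30 = 13:36 on Jun 3.
+5 hours 20 minutes → arrive 18:56 UTC on Jun 3.
Flight 2 lands earlier by 1 hour 59 minutes.

the second, by 1 hour 59 minutes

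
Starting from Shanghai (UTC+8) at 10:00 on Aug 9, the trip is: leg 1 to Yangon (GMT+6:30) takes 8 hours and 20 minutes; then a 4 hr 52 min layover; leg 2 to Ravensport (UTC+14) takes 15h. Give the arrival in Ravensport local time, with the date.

Convert departure to UTC: 10:00 − 8:00 = 02:00 UTC on Aug 9.
Add 8 hours 20 minutes leg 1 → 10:20 UTC.
Add 4 hours 52 minutes layover in Yangon → 15:12 UTC.
Add 15 hours leg 2 → 06:12 UTC (Aug 10).
Ravensport is UTC+14:00, so local arrival = 06:12 + 14:00 = 20:12 on Aug 10.

20:12 on Aug 10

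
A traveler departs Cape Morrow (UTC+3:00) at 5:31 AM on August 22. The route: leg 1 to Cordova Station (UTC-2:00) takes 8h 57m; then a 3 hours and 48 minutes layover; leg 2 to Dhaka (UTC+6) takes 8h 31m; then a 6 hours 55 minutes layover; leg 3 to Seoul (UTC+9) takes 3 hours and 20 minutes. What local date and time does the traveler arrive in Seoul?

7:02 PM on August 23

Convert departure to UTC: 5:31 AM − 3:00 = 2:31 AM UTC on Aug 22.
Add 8 hours and 57 minutes leg 1 → 11:28 AM UTC.
Add 3 hours and 48 minutes layover in Cordova Station → 3:16 PM UTC.
Add 8 hours and 31 minutes leg 2 → 11:47 PM UTC.
Add 6 hours and 55 minutes layover in Dhaka → 6:42 AM UTC (Aug 23).
Add 3 hours 20 minutes leg 3 → 10:02 AM UTC.
Seoul is UTC+9:00, so local arrival = 10:02 AM + 9:00 = 7:02 PM on Aug 23.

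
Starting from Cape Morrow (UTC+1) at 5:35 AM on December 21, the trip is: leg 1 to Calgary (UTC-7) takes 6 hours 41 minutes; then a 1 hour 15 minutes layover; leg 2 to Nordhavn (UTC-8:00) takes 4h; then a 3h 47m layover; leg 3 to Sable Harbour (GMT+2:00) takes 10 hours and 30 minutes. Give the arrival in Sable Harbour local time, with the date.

8:48 AM on Dec 22

Convert departure to UTC: 5:35 AM − 1:00 = 4:35 AM UTC on Dec 21.
Add 6 hours and 41 minutes leg 1 → 11:16 AM UTC.
Add 1 hour and 15 minutes layover in Calgary → 12:31 PM UTC.
Add 4 hours leg 2 → 4:31 PM UTC.
Add 3 hours and 47 minutes layover in Nordhavn → 8:18 PM UTC.
Add 10 hours and 30 minutes leg 3 → 6:48 AM UTC (Dec 22).
Sable Harbour is UTC+2:00, so local arrival = 6:48 AM + 2:00 = 8:48 AM on Dec 22.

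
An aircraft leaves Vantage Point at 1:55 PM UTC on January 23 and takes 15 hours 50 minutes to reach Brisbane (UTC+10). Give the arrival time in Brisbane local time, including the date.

3:45 PM on January 24

Departure is given in UTC: 1:55 PM on Jan 23.
Add 15 hours and 50 minutes → 5:45 AM UTC (Jan 24).
Brisbane is UTC+10:00: 5:45 AM + 10:00 = 3:45 PM on Jan 24.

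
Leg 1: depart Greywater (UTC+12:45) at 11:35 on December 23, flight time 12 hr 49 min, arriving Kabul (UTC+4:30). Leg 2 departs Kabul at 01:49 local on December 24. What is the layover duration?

Convert departure to UTC: 11:35 − 12:45 = 22:50 UTC on Dec 22.
Add 12 hours and 49 minutes flight time → 11:39 UTC (Dec 23).
Kabul is UTC+4:30, so local arrival = 11:39 + 4:30 = 16:09 on Dec 23.
Layover = 01:49 − 16:09 (+1 day) = 9 hours 40 minutes.

9 hours 40 minutes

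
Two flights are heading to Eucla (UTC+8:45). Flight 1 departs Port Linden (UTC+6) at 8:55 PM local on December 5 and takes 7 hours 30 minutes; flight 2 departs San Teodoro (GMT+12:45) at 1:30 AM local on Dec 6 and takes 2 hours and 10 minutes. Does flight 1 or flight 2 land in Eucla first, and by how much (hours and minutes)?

Flight 1 in UTC: 8:55 PM − 6:00 = 2:55 PM on Dec 5.
+7 hours 30 minutes → arrive 10:25 PM UTC on Dec 5.
Flight 2 in UTC: 1:30 AM − 12:45 = 12:45 PM on Dec 5.
+2 hours 10 minutes → arrive 2:55 PM UTC on Dec 5.
Flight 2 lands earlier by 7 hours 30 minutes.

the second, by 7 hours 30 minutes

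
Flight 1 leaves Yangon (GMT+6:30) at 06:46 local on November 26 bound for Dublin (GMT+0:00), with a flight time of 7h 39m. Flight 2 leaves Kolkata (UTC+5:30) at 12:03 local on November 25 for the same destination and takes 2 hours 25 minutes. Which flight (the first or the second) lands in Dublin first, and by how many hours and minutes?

the second, by 22 hours 57 minutes

Flight 1 in UTC: 06:46 − 6:30 = 00:16 on Nov 26.
+7 hours 39 minutes → arrive 07:55 UTC on Nov 26.
Flight 2 in UTC: 12:03 − 5:30 = 06:33 on Nov 25.
+2 hours 25 minutes → arrive 08:58 UTC on Nov 25.
Flight 2 lands earlier by 22 hours 57 minutes.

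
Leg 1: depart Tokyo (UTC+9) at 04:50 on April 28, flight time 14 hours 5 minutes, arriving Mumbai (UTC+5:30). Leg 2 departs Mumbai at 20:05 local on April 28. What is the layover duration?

Convert departure to UTC: 04:50 − 9:00 = 19:50 UTC on Apr 27.
Add 14 hours and 5 minutes flight time → 09:55 UTC (Apr 28).
Mumbai is UTC+5:30, so local arrival = 09:55 + 5:30 = 15:25 on Apr 28.
Layover = 20:05 − 15:25 = 4 hours 40 minutes.

4 hours 40 minutes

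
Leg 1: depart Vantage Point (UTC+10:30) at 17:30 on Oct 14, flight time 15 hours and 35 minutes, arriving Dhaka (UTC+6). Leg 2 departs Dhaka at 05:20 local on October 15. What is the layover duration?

Convert departure to UTC: 17:30 − 10:30 = 07:00 UTC on Oct 14.
Add 15 hours 35 minutes flight time → 22:35 UTC.
Dhaka is UTC+6:00, so local arrival = 22:35 + 6:00 = 04:35 on Oct 15.
Layover = 05:20 − 04:35 = 45 minutes.

45 minutes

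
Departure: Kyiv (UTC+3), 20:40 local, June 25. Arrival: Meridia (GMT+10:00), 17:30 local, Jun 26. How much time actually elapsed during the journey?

13 hours 50 minutes

Meridia is 7:00 ahead of Kyiv.
Clock-face elapsed time (ignoring zones) is 20 hours 50 minutes.
Actual elapsed = 20 hours 50 minutes − 7:00 = 13 hours 50 minutes.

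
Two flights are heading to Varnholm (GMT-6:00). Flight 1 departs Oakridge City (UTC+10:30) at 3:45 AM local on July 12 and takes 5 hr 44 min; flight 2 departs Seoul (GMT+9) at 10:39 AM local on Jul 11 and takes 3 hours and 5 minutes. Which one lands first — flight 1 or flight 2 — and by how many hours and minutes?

the second, by 18 hours 15 minutes

Flight 1 in UTC: 3:45 AM − 10:30 = 5:15 PM on Jul 11.
+5 hours 44 minutes → arrive 10:59 PM UTC on Jul 11.
Flight 2 in UTC: 10:39 AM − 9:00 = 1:39 AM on Jul 11.
+3 hours and 5 minutes → arrive 4:44 AM UTC on Jul 11.
Flight 2 lands earlier by 18 hours 15 minutes.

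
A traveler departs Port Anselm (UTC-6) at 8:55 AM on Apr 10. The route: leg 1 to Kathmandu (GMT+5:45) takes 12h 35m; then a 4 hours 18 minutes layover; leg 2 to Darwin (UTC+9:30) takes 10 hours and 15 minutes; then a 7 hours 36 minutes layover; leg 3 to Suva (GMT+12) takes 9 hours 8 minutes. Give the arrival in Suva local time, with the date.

Convert departure to UTC: 8:55 AM + 6:00 = 2:55 PM UTC on Apr 10.
Add 12 hours and 35 minutes leg 1 → 3:30 AM UTC (Apr 11).
Add 4 hours and 18 minutes layover in Kathmandu → 7:48 AM UTC.
Add 10 hours 15 minutes leg 2 → 6:03 PM UTC.
Add 7 hours and 36 minutes layover in Darwin → 1:39 AM UTC (Apr 12).
Add 9 hours and 8 minutes leg 3 → 10:47 AM UTC.
Suva is UTC+12:00, so local arrival = 10:47 AM + 12:00 = 10:47 PM on Apr 12.

10:47 PM on Apr 12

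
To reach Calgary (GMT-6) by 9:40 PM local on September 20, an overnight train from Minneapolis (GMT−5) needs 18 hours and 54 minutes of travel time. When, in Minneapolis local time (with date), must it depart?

3:46 AM on September 20

Target arrival in UTC: 9:40 PM + 6:00 = 3:40 AM on Sep 21.
Subtract 18 hours and 54 minutes → departure 8:46 AM UTC on Sep 20.
Minneapolis is UTC−5:00: 8:46 AM − 5:00 = 3:46 AM on Sep 20.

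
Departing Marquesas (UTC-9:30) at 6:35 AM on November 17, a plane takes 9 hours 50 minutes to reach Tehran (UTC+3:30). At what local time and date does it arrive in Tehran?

5:25 AM on November 18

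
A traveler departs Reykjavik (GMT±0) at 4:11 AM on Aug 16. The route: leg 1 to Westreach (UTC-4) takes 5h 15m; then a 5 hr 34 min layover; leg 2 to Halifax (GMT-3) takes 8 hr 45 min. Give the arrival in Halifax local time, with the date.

Reykjavik is at UTC+0, so departure is already 4:11 AM UTC on Aug 16.
Add 5 hours 15 minutes leg 1 → 9:26 AM UTC.
Add 5 hours and 34 minutes layover in Westreach → 3:00 PM UTC.
Add 8 hours and 45 minutes leg 2 → 11:45 PM UTC.
Halifax is UTC−3:00, so local arrival = 11:45 PM − 3:00 = 8:45 PM on Aug 16.

8:45 PM on August 16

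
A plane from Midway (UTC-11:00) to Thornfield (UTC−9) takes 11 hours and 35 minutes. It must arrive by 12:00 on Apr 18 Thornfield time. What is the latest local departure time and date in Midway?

Target arrival in UTC: 12:00 + 9:00 = 21:00 on Apr 18.
Subtract 11 hours and 35 minutes → departure 09:25 UTC on Apr 18.
Midway is UTC−11:00: 09:25 − 11:00 = 22:25 on Apr 17.

22:25 on April 17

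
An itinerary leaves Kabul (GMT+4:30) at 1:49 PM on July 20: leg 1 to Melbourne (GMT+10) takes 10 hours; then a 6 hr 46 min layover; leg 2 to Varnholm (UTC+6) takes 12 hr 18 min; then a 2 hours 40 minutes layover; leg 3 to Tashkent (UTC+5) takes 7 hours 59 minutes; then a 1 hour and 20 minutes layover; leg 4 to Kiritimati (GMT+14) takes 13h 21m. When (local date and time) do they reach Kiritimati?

5:43 AM on July 23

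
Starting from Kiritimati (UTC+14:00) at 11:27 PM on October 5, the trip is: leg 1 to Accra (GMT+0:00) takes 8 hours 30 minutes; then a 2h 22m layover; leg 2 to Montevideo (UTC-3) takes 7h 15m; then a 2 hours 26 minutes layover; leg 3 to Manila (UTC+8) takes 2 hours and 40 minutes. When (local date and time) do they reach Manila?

4:40 PM on October 6

Convert departure to UTC: 11:27 PM − 14:00 = 9:27 AM UTC on Oct 5.
Add 8 hours and 30 minutes leg 1 → 5:57 PM UTC.
Add 2 hours and 22 minutes layover in Accra → 8:19 PM UTC.
Add 7 hours and 15 minutes leg 2 → 3:34 AM UTC (Oct 6).
Add 2 hours and 26 minutes layover in Montevideo → 6:00 AM UTC.
Add 2 hours and 40 minutes leg 3 → 8:40 AM UTC.
Manila is UTC+8:00, so local arrival = 8:40 AM + 8:00 = 4:40 PM on Oct 6.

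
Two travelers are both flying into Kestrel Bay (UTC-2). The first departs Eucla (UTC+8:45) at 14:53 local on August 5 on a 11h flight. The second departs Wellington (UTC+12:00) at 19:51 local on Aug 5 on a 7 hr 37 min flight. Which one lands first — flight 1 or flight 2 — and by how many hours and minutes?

the second, by 1 hour 40 minutes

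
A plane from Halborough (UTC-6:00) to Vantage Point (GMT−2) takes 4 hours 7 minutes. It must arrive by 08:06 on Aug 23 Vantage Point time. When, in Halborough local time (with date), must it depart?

23:59 on August 22

Target arrival in UTC: 08:06 + 2:00 = 10:06 on Aug 23.
Subtract 4 hours and 7 minutes → departure 05:59 UTC on Aug 23.
Halborough is UTC−6:00: 05:59 − 6:00 = 23:59 on Aug 22.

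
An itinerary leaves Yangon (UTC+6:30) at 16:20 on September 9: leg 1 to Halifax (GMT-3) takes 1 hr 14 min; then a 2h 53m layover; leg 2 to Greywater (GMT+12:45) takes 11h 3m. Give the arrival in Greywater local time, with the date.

Convert departure to UTC: 16:20 − 6:30 = 09:50 UTC on Sep 9.
Add 1 hour 14 minutes leg 1 → 11:04 UTC.
Add 2 hours 53 minutes layover in Halifax → 13:57 UTC.
Add 11 hours 3 minutes leg 2 → 01:00 UTC (Sep 10).
Greywater is UTC+12:45, so local arrival = 01:00 + 12:45 = 13:45 on Sep 10.

13:45 on September 10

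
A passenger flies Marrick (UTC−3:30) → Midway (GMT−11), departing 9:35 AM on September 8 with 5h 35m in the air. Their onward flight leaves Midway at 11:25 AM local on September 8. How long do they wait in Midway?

Convert departure to UTC: 9:35 AM + 3:30 = 1:05 PM UTC on Sep 8.
Add 5 hours and 35 minutes flight time → 6:40 PM UTC.
Midway is UTC−11:00, so local arrival = 6:40 PM − 11:00 = 7:40 AM on Sep 8.
Layover = 11:25 AM − 7:40 AM = 3 hours 45 minutes.

3 hours 45 minutes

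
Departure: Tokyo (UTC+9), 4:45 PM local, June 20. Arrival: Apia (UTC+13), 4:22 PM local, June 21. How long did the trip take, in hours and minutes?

19 hours 37 minutes

Departure in UTC: 4:45 PM − 9:00 = 7:45 AM on Jun 20.
Arrival in UTC: 4:22 PM − 13:00 = 3:22 AM on Jun 21.
Elapsed = 3:22 AM − 7:45 AM (+1 day) = 19 hours 37 minutes.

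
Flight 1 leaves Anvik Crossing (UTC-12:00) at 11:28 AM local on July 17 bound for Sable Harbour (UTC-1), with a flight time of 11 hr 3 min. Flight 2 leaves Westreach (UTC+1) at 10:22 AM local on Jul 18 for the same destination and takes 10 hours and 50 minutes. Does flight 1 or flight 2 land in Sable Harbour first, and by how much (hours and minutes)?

the first, by 9 hours 41 minutes

Flight 1 in UTC: 11:28 AM + 12:00 = 11:28 PM on Jul 17.
+11 hours 3 minutes → arrive 10:31 AM UTC on Jul 18.
Flight 2 in UTC: 10:22 AM − 1:00 = 9:22 AM on Jul 18.
+10 hours 50 minutes → arrive 8:12 PM UTC on Jul 18.
Flight 1 lands earlier by 9 hours 41 minutes.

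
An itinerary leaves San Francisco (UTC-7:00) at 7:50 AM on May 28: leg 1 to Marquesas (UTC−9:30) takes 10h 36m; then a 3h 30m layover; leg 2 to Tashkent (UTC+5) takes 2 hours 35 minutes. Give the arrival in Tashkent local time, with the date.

12:31 PM on May 29

Convert departure to UTC: 7:50 AM + 7:00 = 2:50 PM UTC on May 28.
Add 10 hours 36 minutes leg 1 → 1:26 AM UTC (May 29).
Add 3 hours 30 minutes layover in Marquesas → 4:56 AM UTC.
Add 2 hours 35 minutes leg 2 → 7:31 AM UTC.
Tashkent is UTC+5:00, so local arrival = 7:31 AM + 5:00 = 12:31 PM on May 29.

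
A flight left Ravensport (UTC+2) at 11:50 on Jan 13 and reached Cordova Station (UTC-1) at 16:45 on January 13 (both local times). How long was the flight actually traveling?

Departure in UTC: 11:50 − 2:00 = 09:50 on Jan 13.
Arrival in UTC: 16:45 + 1:00 = 17:45 on Jan 13.
Elapsed = 17:45 − 09:50 = 7 hours 55 minutes.

7 hours 55 minutes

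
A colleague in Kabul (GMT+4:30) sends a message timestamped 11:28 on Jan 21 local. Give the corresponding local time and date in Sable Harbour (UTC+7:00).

13:58 on Jan 21

In UTC: 11:28 − 4:30 = 06:58 on Jan 21.
Sable Harbour is UTC+7:00: 06:58 + 7:00 = 13:58 on Jan 21.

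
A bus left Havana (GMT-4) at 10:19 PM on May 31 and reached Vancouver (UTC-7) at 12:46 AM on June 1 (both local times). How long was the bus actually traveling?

Departure in UTC: 10:19 PM + 4:00 = 2:19 AM on Jun 1.
Arrival in UTC: 12:46 AM + 7:00 = 7:46 AM on Jun 1.
Elapsed = 7:46 AM − 2:19 AM = 5 hours 27 minutes.

5 hours 27 minutes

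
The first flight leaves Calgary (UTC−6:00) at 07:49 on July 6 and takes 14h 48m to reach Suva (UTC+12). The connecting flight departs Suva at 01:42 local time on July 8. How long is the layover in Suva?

9 hours 5 minutes

Convert departure to UTC: 07:49 + 6:00 = 13:49 UTC on Jul 6.
Add 14 hours 48 minutes flight time → 04:37 UTC (Jul 7).
Suva is UTC+12:00, so local arrival = 04:37 + 12:00 = 16:37 on Jul 7.
Layover = 01:42 − 16:37 (+1 day) = 9 hours 5 minutes.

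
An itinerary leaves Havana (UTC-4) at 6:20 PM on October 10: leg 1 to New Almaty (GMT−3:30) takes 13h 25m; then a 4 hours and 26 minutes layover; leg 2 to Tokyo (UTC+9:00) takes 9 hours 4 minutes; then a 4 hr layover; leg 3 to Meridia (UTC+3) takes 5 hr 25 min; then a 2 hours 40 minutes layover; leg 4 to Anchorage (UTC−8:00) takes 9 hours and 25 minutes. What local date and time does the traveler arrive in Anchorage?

2:45 PM on October 12

Convert departure to UTC: 6:20 PM + 4:00 = 10:20 PM UTC on Oct 10.
Add 13 hours 25 minutes leg 1 → 11:45 AM UTC (Oct 11).
Add 4 hours 26 minutes layover in New Almaty → 4:11 PM UTC.
Add 9 hours and 4 minutes leg 2 → 1:15 AM UTC (Oct 12).
Add 4 hours layover in Tokyo → 5:15 AM UTC.
Add 5 hours 25 minutes leg 3 → 10:40 AM UTC.
Add 2 hours 40 minutes layover in Meridia → 1:20 PM UTC.
Add 9 hours and 25 minutes leg 4 → 10:45 PM UTC.
Anchorage is UTC−8:00, so local arrival = 10:45 PM − 8:00 = 2:45 PM on Oct 12.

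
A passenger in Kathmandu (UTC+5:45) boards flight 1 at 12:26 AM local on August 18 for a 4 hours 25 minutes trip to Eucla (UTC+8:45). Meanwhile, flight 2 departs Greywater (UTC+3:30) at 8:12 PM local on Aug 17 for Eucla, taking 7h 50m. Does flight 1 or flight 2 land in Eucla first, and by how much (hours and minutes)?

the first, by 1 hour 26 minutes

Flight 1 in UTC: 12:26 AM − 5:45 = 6:41 PM on Aug 17.
+4 hours 25 minutes → arrive 11:06 PM UTC on Aug 17.
Flight 2 in UTC: 8:12 PM − 3:30 = 4:42 PM on Aug 17.
+7 hours 50 minutes → arrive 12:32 AM UTC on Aug 18.
Flight 1 lands earlier by 1 hour 26 minutes.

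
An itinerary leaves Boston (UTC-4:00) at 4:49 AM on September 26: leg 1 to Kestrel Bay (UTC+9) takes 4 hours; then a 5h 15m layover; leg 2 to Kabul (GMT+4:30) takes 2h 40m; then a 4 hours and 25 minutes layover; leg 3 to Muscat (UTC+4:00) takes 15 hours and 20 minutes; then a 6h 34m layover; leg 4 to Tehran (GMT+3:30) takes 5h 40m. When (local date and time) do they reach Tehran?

Convert departure to UTC: 4:49 AM + 4:00 = 8:49 AM UTC on Sep 26.
Add 4 hours leg 1 → 12:49 PM UTC.
Add 5 hours 15 minutes layover in Kestrel Bay → 6:04 PM UTC.
Add 2 hours 40 minutes leg 2 → 8:44 PM UTC.
Add 4 hours 25 minutes layover in Kabul → 1:09 AM UTC (Sep 27).
Add 15 hours 20 minutes leg 3 → 4:29 PM UTC.
Add 6 hours 34 minutes layover in Muscat → 11:03 PM UTC.
Add 5 hours and 40 minutes leg 4 → 4:43 AM UTC (Sep 28).
Tehran is UTC+3:30, so local arrival = 4:43 AM + 3:30 = 8:13 AM on Sep 28.

8:13 AM on September 28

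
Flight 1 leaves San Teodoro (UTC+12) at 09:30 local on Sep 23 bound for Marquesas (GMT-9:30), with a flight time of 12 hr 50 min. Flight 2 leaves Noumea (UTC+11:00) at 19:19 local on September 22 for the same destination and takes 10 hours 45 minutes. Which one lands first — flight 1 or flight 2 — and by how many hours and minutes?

the second, by 15 hours 16 minutes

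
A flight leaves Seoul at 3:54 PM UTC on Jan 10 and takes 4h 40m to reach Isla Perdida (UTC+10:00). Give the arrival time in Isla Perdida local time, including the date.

Departure is given in UTC: 3:54 PM on Jan 10.
Add 4 hours 40 minutes → 8:34 PM UTC.
Isla Perdida is UTC+10:00: 8:34 PM + 10:00 = 6:34 AM on Jan 11.

6:34 AM on January 11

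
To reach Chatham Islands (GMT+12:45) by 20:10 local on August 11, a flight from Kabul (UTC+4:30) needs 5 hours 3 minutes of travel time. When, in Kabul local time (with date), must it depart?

06:52 on August 11

Target arrival in UTC: 20:10 − 12:45 = 07:25 on Aug 11.
Subtract 5 hours 3 minutes → departure 02:22 UTC on Aug 11.
Kabul is UTC+4:30: 02:22 + 4:30 = 06:52 on Aug 11.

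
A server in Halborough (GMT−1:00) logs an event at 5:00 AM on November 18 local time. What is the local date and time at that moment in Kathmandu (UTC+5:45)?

Kathmandu is 6:45 ahead of Halborough.
Shift by the zone difference: 5:00 AM + 6:45 = 11:45 AM on Nov 18 in Kathmandu.

11:45 AM on November 18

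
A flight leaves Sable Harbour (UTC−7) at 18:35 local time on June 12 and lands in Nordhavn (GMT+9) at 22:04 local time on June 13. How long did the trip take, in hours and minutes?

11 hours 29 minutes

Departure in UTC: 18:35 + 7:00 = 01:35 on Jun 13.
Arrival in UTC: 22:04 − 9:00 = 13:04 on Jun 13.
Elapsed = 13:04 − 01:35 = 11 hours 29 minutes.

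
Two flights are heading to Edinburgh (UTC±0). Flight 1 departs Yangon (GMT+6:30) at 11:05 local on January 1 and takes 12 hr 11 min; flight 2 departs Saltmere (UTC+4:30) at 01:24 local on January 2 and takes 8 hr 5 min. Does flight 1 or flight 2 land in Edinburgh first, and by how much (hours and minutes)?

the first, by 12 hours 13 minutes

Flight 1 in UTC: 11:05 − 6:30 = 04:35 on Jan 1.
+12 hours and 11 minutes → arrive 16:46 UTC on Jan 1.
Flight 2 in UTC: 01:24 − 4:30 = 20:54 on Jan 1.
+8 hours 5 minutes → arrive 04:59 UTC on Jan 2.
Flight 1 lands earlier by 12 hours 13 minutes.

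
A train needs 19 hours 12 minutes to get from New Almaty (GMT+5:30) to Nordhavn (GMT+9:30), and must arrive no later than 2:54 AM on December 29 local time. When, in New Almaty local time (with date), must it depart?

3:42 AM on December 28

Target arrival in UTC: 2:54 AM − 9:30 = 5:24 PM on Dec 28.
Subtract 19 hours 12 minutes → departure 10:12 PM UTC on Dec 27.
New Almaty is UTC+5:30: 10:12 PM + 5:30 = 3:42 AM on Dec 28.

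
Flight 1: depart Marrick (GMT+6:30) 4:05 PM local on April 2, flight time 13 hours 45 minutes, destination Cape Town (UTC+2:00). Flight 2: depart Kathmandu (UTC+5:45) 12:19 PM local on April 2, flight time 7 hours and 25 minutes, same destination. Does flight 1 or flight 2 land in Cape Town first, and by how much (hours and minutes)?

the second, by 9 hours 21 minutes

Flight 1 in UTC: 4:05 PM − 6:30 = 9:35 AM on Apr 2.
+13 hours 45 minutes → arrive 11:20 PM UTC on Apr 2.
Flight 2 in UTC: 12:19 PM − 5:45 = 6:34 AM on Apr 2.
+7 hours 25 minutes → arrive 1:59 PM UTC on Apr 2.
Flight 2 lands earlier by 9 hours 21 minutes.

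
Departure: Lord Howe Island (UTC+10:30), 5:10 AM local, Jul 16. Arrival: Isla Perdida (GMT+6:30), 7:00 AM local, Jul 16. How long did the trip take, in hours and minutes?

5 hours 50 minutes

Isla Perdida is 4:00 behind Lord Howe Island.
Clock-face elapsed time (ignoring zones) is 1 hour 50 minutes.
Actual elapsed = 1 hour 50 minutes + 4:00 = 5 hours 50 minutes.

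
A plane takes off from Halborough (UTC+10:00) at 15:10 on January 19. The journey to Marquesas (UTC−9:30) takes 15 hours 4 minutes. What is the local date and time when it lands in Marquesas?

10:44 on January 19

Convert departure to UTC: 15:10 − 10:00 = 05:10 UTC on Jan 19.
Add 15 hours and 4 minutes travel time → 20:14 UTC.
Marquesas is UTC−9:30, so local arrival = 20:14 − 9:30 = 10:44 on Jan 19.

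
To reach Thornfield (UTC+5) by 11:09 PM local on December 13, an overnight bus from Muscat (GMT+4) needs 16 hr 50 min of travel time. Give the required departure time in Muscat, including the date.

Target arrival in UTC: 11:09 PM − 5:00 = 6:09 PM on Dec 13.
Subtract 16 hours 50 minutes → departure 1:19 AM UTC on Dec 13.
Muscat is UTC+4:00: 1:19 AM + 4:00 = 5:19 AM on Dec 13.

5:19 AM on December 13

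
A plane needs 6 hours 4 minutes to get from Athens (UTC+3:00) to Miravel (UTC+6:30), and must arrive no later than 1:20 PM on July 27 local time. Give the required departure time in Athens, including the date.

Target arrival in UTC: 1:20 PM − 6:30 = 6:50 AM on Jul 27.
Subtract 6 hours 4 minutes → departure 12:46 AM UTC on Jul 27.
Athens is UTC+3:00: 12:46 AM + 3:00 = 3:46 AM on Jul 27.

3:46 AM on July 27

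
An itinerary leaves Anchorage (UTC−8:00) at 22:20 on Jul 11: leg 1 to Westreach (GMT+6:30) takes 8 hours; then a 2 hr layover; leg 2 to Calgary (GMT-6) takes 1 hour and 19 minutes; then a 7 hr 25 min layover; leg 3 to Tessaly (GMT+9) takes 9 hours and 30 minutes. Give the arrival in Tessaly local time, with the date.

19:34 on July 13

Convert departure to UTC: 22:20 + 8:00 = 06:20 UTC on Jul 12.
Add 8 hours leg 1 → 14:20 UTC.
Add 2 hours layover in Westreach → 16:20 UTC.
Add 1 hour and 19 minutes leg 2 → 17:39 UTC.
Add 7 hours 25 minutes layover in Calgary → 01:04 UTC (Jul 13).
Add 9 hours and 30 minutes leg 3 → 10:34 UTC.
Tessaly is UTC+9:00, so local arrival = 10:34 + 9:00 = 19:34 on Jul 13.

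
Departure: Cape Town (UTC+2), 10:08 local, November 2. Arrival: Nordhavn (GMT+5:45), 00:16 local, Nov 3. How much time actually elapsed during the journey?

Departure in UTC: 10:08 − 2:00 = 08:08 on Nov 2.
Arrival in UTC: 00:16 − 5:45 = 18:31 on Nov 2.
Elapsed = 18:31 − 08:08 = 10 hours 23 minutes.

10 hours 23 minutes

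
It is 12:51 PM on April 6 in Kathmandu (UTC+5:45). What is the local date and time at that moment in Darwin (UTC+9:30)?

In UTC: 12:51 PM − 5:45 = 7:06 AM on Apr 6.
Darwin is UTC+9:30: 7:06 AM + 9:30 = 4:36 PM on Apr 6.

4:36 PM on Apr 6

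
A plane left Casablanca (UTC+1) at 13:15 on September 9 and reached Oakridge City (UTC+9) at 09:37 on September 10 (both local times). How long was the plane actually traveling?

Departure in UTC: 13:15 − 1:00 = 12:15 on Sep 9.
Arrival in UTC: 09:37 − 9:00 = 00:37 on Sep 10.
Elapsed = 00:37 − 12:15 (+1 day) = 12 hours 22 minutes.

12 hours 22 minutes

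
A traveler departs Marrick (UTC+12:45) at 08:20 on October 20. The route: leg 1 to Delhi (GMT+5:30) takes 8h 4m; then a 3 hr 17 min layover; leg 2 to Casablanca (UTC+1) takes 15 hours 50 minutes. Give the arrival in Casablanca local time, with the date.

23:46 on October 20

Convert departure to UTC: 08:20 − 12:45 = 19:35 UTC on Oct 19.
Add 8 hours and 4 minutes leg 1 → 03:39 UTC (Oct 20).
Add 3 hours and 17 minutes layover in Delhi → 06:56 UTC.
Add 15 hours 50 minutes leg 2 → 22:46 UTC.
Casablanca is UTC+1:00, so local arrival = 22:46 + 1:00 = 23:46 on Oct 20.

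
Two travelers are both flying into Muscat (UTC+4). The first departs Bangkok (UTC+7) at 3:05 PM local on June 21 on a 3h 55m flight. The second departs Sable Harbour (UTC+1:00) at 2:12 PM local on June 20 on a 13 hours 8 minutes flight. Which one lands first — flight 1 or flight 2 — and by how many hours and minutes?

Flight 1 in UTC: 3:05 PM − 7:00 = 8:05 AM on Jun 21.
+3 hours and 55 minutes → arrive 12:00 PM UTC on Jun 21.
Flight 2 in UTC: 2:12 PM − 1:00 = 1:12 PM on Jun 20.
+13 hours and 8 minutes → arrive 2:20 AM UTC on Jun 21.
Flight 2 lands earlier by 9 hours 40 minutes.

the second, by 9 hours 40 minutes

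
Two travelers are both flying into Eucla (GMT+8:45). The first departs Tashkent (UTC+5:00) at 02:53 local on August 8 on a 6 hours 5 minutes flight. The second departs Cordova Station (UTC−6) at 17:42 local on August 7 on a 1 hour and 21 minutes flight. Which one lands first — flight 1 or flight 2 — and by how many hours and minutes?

Flight 1 in UTC: 02:53 − 5:00 = 21:53 on Aug 7.
+6 hours 5 minutes → arrive 03:58 UTC on Aug 8.
Flight 2 in UTC: 17:42 + 6:00 = 23:42 on Aug 7.
+1 hour 21 minutes → arrive 01:03 UTC on Aug 8.
Flight 2 lands earlier by 2 hours 55 minutes.

the second, by 2 hours 55 minutes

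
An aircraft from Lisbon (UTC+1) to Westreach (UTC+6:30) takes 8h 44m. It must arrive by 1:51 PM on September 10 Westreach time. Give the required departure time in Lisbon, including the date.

11:37 PM on September 9

Target arrival in UTC: 1:51 PM − 6:30 = 7:21 AM on Sep 10.
Subtract 8 hours 44 minutes → departure 10:37 PM UTC on Sep 9.
Lisbon is UTC+1:00: 10:37 PM + 1:00 = 11:37 PM on Sep 9.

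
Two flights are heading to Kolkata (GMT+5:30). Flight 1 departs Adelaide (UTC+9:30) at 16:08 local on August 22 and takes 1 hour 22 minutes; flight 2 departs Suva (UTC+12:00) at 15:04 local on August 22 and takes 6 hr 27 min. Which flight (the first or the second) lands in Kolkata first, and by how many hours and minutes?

the first, by 1 hour 31 minutes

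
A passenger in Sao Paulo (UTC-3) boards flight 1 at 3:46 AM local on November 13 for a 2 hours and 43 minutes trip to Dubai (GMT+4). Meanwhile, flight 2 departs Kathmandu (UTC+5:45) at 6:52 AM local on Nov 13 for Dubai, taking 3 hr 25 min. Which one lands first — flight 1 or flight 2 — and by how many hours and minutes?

the second, by 4 hours 57 minutes

Flight 1 in UTC: 3:46 AM + 3:00 = 6:46 AM on Nov 13.
+2 hours 43 minutes → arrive 9:29 AM UTC on Nov 13.
Flight 2 in UTC: 6:52 AM − 5:45 = 1:07 AM on Nov 13.
+3 hours 25 minutes → arrive 4:32 AM UTC on Nov 13.
Flight 2 lands earlier by 4 hours 57 minutes.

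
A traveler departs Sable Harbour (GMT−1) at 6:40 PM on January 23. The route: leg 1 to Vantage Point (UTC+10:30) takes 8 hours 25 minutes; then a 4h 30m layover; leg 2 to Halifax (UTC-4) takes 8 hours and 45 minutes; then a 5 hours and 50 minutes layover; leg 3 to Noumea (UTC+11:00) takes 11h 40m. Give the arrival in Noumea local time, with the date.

9:50 PM on January 25

Convert departure to UTC: 6:40 PM + 1:00 = 7:40 PM UTC on Jan 23.
Add 8 hours and 25 minutes leg 1 → 4:05 AM UTC (Jan 24).
Add 4 hours 30 minutes layover in Vantage Point → 8:35 AM UTC.
Add 8 hours 45 minutes leg 2 → 5:20 PM UTC.
Add 5 hours 50 minutes layover in Halifax → 11:10 PM UTC.
Add 11 hours 40 minutes leg 3 → 10:50 AM UTC (Jan 25).
Noumea is UTC+11:00, so local arrival = 10:50 AM + 11:00 = 9:50 PM on Jan 25.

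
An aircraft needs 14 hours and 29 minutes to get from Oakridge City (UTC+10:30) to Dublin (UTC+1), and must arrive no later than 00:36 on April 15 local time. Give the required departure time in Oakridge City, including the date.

19:37 on April 14

Target arrival in UTC: 00:36 − 1:00 = 23:36 on Apr 14.
Subtract 14 hours 29 minutes → departure 09:07 UTC on Apr 14.
Oakridge City is UTC+10:30: 09:07 + 10:30 = 19:37 on Apr 14.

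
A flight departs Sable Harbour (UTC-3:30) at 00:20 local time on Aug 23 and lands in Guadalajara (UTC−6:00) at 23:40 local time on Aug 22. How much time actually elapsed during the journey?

1 hour 50 minutes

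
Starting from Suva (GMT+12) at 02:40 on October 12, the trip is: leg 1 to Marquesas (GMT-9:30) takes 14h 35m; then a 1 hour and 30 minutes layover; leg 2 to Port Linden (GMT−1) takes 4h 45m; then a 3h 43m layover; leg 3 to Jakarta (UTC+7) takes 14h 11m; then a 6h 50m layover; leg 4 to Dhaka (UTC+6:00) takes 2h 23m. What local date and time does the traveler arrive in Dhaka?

Convert departure to UTC: 02:40 − 12:00 = 14:40 UTC on Oct 11.
Add 14 hours 35 minutes leg 1 → 05:15 UTC (Oct 12).
Add 1 hour 30 minutes layover in Marquesas → 06:45 UTC.
Add 4 hours 45 minutes leg 2 → 11:30 UTC.
Add 3 hours 43 minutes layover in Port Linden → 15:13 UTC.
Add 14 hours 11 minutes leg 3 → 05:24 UTC (Oct 13).
Add 6 hours 50 minutes layover in Jakarta → 12:14 UTC.
Add 2 hours and 23 minutes leg 4 → 14:37 UTC.
Dhaka is UTC+6:00, so local arrival = 14:37 + 6:00 = 20:37 on Oct 13.

20:37 on October 13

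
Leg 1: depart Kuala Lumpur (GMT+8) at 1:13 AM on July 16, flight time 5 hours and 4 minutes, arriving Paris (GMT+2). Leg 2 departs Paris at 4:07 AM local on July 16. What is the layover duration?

3 hours 50 minutes

Convert departure to UTC: 1:13 AM − 8:00 = 5:13 PM UTC on Jul 15.
Add 5 hours and 4 minutes flight time → 10:17 PM UTC.
Paris is UTC+2:00, so local arrival = 10:17 PM + 2:00 = 12:17 AM on Jul 16.
Layover = 4:07 AM − 12:17 AM = 3 hours 50 minutes.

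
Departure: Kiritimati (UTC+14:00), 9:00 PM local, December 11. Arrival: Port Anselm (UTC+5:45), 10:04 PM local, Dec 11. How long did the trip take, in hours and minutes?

Departure in UTC: 9:00 PM − 14:00 = 7:00 AM on Dec 11.
Arrival in UTC: 10:04 PM − 5:45 = 4:19 PM on Dec 11.
Elapsed = 4:19 PM − 7:00 AM = 9 hours 19 minutes.

9 hours 19 minutes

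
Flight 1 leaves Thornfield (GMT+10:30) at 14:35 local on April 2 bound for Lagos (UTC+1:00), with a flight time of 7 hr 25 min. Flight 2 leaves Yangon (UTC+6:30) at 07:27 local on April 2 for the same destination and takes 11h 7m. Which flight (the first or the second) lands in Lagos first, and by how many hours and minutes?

the first, by 34 minutes

Flight 1 in UTC: 14:35 − 10:30 = 04:05 on Apr 2.
+7 hours 25 minutes → arrive 11:30 UTC on Apr 2.
Flight 2 in UTC: 07:27 − 6:30 = 00:57 on Apr 2.
+11 hours 7 minutes → arrive 12:04 UTC on Apr 2.
Flight 1 lands earlier by 34 minutes.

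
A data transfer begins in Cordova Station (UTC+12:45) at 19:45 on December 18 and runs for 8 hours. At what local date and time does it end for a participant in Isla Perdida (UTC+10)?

Convert start to UTC: 19:45 − 12:45 = 07:00 UTC on Dec 18.
Add 8 hours duration → 15:00 UTC.
Isla Perdida is UTC+10:00, so local end time = 15:00 + 10:00 = 01:00 on Dec 19.

01:00 on December 19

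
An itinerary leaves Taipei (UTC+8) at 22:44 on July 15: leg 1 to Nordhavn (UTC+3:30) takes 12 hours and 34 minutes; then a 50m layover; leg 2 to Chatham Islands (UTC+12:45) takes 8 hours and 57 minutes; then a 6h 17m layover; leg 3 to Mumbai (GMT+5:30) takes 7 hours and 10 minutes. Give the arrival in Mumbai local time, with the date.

Convert departure to UTC: 22:44 − 8:00 = 14:44 UTC on Jul 15.
Add 12 hours 34 minutes leg 1 → 03:18 UTC (Jul 16).
Add 50 minutes layover in Nordhavn → 04:08 UTC.
Add 8 hours and 57 minutes leg 2 → 13:05 UTC.
Add 6 hours 17 minutes layover in Chatham Islands → 19:22 UTC.
Add 7 hours 10 minutes leg 3 → 02:32 UTC (Jul 17).
Mumbai is UTC+5:30, so local arrival = 02:32 + 5:30 = 08:02 on Jul 17.

08:02 on July 17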